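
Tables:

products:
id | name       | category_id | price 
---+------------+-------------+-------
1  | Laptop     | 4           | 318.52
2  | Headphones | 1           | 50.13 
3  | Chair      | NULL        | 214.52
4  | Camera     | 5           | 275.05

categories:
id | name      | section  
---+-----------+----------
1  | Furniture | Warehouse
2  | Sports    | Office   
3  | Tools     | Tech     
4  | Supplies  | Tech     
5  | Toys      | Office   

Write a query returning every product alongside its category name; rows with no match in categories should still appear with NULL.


LEFT JOIN keeps every row from products (the left table); where category_id has no match in categories, the category columns become NULL. Walk through each product:
  - product 1 (Laptop): category_id=4 -> matches Supplies
  - product 2 (Headphones): category_id=1 -> matches Furniture
  - product 3 (Chair): category_id=NULL, no match -> kept with NULL
  - product 4 (Camera): category_id=5 -> matches Toys
All 4 rows appear; 1 has NULL category.

SQL:
SELECT a.name, b.name AS category
FROM products a
LEFT JOIN categories b ON a.category_id = b.id

Result:
name       | category 
-----------+----------
Laptop     | Supplies 
Headphones | Furniture
Chair      | NULL     
Camera     | Toys     


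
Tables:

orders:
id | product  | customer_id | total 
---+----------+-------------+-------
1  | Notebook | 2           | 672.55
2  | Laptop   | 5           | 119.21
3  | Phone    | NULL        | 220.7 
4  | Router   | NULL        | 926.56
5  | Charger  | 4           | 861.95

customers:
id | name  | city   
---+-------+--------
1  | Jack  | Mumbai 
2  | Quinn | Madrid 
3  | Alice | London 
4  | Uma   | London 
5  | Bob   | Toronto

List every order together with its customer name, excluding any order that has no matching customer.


INNER JOIN keeps only orders rows whose customer_id matches an id in customers. Walk through each order:
  - order 1 (Notebook): customer_id=2 -> matches Quinn
  - order 2 (Laptop): customer_id=5 -> matches Bob
  - order 3 (Phone): customer_id=NULL, no match -> dropped
  - order 4 (Router): customer_id=NULL, no match -> dropped
  - order 5 (Charger): customer_id=4 -> matches Uma
So 2 of 5 rows are dropped.

SQL:
SELECT a.product, b.name AS customer
FROM orders a
INNER JOIN customers b ON a.customer_id = b.id

Result:
product  | customer
---------+---------
Notebook | Quinn   
Laptop   | Bob     
Charger  | Uma     


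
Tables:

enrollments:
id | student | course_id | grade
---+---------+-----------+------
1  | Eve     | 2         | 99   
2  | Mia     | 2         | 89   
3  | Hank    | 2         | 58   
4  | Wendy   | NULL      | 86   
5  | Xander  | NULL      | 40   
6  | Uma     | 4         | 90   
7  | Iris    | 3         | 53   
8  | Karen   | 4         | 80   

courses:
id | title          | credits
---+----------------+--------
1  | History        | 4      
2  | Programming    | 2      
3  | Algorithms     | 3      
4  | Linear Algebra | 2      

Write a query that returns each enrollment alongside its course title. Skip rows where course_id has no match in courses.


INNER JOIN keeps only enrollments rows whose course_id matches an id in courses. Walk through each enrollment:
  - enrollment 1 (Eve): course_id=2 -> matches Programming
  - enrollment 2 (Mia): course_id=2 -> matches Programming
  - enrollment 3 (Hank): course_id=2 -> matches Programming
  - enrollment 4 (Wendy): course_id=NULL, no match -> dropped
  - enrollment 5 (Xander): course_id=NULL, no match -> dropped
  - enrollment 6 (Uma): course_id=4 -> matches Linear Algebra
  - enrollment 7 (Iris): course_id=3 -> matches Algorithms
  - enrollment 8 (Karen): course_id=4 -> matches Linear Algebra
So 2 of 8 rows are dropped.

SQL:
SELECT a.student, b.title AS course
FROM enrollments a
INNER JOIN courses b ON a.course_id = b.id

Result:
student | course        
--------+---------------
Eve     | Programming   
Mia     | Programming   
Hank    | Programming   
Uma     | Linear Algebra
Iris    | Algorithms    
Karen   | Linear Algebra


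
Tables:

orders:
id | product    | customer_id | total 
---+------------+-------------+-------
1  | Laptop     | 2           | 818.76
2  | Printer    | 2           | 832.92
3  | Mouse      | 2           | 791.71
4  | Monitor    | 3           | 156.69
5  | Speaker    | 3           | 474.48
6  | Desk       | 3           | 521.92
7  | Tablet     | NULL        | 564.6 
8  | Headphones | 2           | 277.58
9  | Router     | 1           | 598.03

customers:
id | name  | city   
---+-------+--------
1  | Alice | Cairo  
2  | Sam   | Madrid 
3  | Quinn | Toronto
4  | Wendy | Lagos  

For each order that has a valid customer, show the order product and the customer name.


INNER JOIN keeps only orders rows whose customer_id matches an id in customers. Walk through each order:
  - order 1 (Laptop): customer_id=2 -> matches Sam
  - order 2 (Printer): customer_id=2 -> matches Sam
  - order 3 (Mouse): customer_id=2 -> matches Sam
  - order 4 (Monitor): customer_id=3 -> matches Quinn
  - order 5 (Speaker): customer_id=3 -> matches Quinn
  - order 6 (Desk): customer_id=3 -> matches Quinn
  - order 7 (Tablet): customer_id=NULL, no match -> dropped
  - order 8 (Headphones): customer_id=2 -> matches Sam
  - order 9 (Router): customer_id=1 -> matches Alice
So 1 of 9 rows is dropped.

SQL:
SELECT a.product, b.name AS customer
FROM orders a
INNER JOIN customers b ON a.customer_id = b.id

Result:
product    | customer
-----------+---------
Laptop     | Sam     
Printer    | Sam     
Mouse      | Sam     
Monitor    | Quinn   
Speaker    | Quinn   
Desk       | Quinn   
Headphones | Sam     
Router     | Alice   


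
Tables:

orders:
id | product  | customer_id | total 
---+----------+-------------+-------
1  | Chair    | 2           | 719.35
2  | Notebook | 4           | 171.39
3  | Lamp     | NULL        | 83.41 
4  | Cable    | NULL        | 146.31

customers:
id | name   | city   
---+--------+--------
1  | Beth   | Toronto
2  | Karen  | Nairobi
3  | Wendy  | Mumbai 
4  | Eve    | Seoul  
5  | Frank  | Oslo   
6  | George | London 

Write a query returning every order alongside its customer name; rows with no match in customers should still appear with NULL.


LEFT JOIN keeps every row from orders (the left table); where customer_id has no match in customers, the customer columns become NULL. Walk through each order:
  - order 1 (Chair): customer_id=2 -> matches Karen
  - order 2 (Notebook): customer_id=4 -> matches Eve
  - order 3 (Lamp): customer_id=NULL, no match -> kept with NULL
  - order 4 (Cable): customer_id=NULL, no match -> kept with NULL
All 4 rows appear; 2 have NULL customer.

SQL:
SELECT a.product, b.name AS customer
FROM orders a
LEFT JOIN customers b ON a.customer_id = b.id

Result:
product  | customer
---------+---------
Chair    | Karen   
Notebook | Eve     
Lamp     | NULL    
Cable    | NULL    


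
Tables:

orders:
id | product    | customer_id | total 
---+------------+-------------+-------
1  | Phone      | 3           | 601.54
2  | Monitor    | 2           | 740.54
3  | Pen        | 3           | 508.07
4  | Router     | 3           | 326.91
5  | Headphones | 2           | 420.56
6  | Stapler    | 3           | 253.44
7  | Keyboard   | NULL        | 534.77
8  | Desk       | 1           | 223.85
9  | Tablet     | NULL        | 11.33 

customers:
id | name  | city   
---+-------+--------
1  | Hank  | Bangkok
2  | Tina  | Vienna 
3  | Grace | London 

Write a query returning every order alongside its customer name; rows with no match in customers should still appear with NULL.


LEFT JOIN keeps every row from orders (the left table); where customer_id has no match in customers, the customer columns become NULL. Walk through each order:
  - order 1 (Phone): customer_id=3 -> matches Grace
  - order 2 (Monitor): customer_id=2 -> matches Tina
  - order 3 (Pen): customer_id=3 -> matches Grace
  - order 4 (Router): customer_id=3 -> matches Grace
  - order 5 (Headphones): customer_id=2 -> matches Tina
  - order 6 (Stapler): customer_id=3 -> matches Grace
  - order 7 (Keyboard): customer_id=NULL, no match -> kept with NULL
  - order 8 (Desk): customer_id=1 -> matches Hank
  - order 9 (Tablet): customer_id=NULL, no match -> kept with NULL
All 9 rows appear; 2 have NULL customer.

SQL:
SELECT a.product, b.name AS customer
FROM orders a
LEFT JOIN customers b ON a.customer_id = b.id

Result:
product    | customer
-----------+---------
Phone      | Grace   
Monitor    | Tina    
Pen        | Grace   
Router     | Grace   
Headphones | Tina    
Stapler    | Grace   
Keyboard   | NULL    
Desk       | Hank    
Tablet     | NULL    


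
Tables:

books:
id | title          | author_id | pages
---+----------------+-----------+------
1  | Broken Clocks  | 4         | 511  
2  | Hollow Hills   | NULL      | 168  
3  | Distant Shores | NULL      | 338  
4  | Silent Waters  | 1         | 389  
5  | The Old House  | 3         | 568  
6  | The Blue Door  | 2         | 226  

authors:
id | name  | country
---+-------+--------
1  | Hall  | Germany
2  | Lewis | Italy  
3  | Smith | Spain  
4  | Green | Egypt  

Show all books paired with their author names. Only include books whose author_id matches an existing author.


INNER JOIN keeps only books rows whose author_id matches an id in authors. Walk through each book:
  - book 1 (Broken Clocks): author_id=4 -> matches Green
  - book 2 (Hollow Hills): author_id=NULL, no match -> dropped
  - book 3 (Distant Shores): author_id=NULL, no match -> dropped
  - book 4 (Silent Waters): author_id=1 -> matches Hall
  - book 5 (The Old House): author_id=3 -> matches Smith
  - book 6 (The Blue Door): author_id=2 -> matches Lewis
So 2 of 6 rows are dropped.

SQL:
SELECT a.title, b.name AS author
FROM books a
INNER JOIN authors b ON a.author_id = b.id

Result:
title         | author
--------------+-------
Broken Clocks | Green 
Silent Waters | Hall  
The Old House | Smith 
The Blue Door | Lewis 


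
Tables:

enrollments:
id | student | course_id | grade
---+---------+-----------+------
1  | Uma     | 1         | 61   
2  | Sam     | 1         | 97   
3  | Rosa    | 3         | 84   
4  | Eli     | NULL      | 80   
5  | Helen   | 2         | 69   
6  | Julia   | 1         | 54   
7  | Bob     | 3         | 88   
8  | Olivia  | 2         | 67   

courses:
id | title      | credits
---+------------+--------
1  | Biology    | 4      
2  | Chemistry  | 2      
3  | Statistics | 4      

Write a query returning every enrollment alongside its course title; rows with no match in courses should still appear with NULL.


LEFT JOIN keeps every row from enrollments (the left table); where course_id has no match in courses, the course columns become NULL. Walk through each enrollment:
  - enrollment 1 (Uma): course_id=1 -> matches Biology
  - enrollment 2 (Sam): course_id=1 -> matches Biology
  - enrollment 3 (Rosa): course_id=3 -> matches Statistics
  - enrollment 4 (Eli): course_id=NULL, no match -> kept with NULL
  - enrollment 5 (Helen): course_id=2 -> matches Chemistry
  - enrollment 6 (Julia): course_id=1 -> matches Biology
  - enrollment 7 (Bob): course_id=3 -> matches Statistics
  - enrollment 8 (Olivia): course_id=2 -> matches Chemistry
All 8 rows appear; 1 has NULL course.

SQL:
SELECT a.student, b.title AS course
FROM enrollments a
LEFT JOIN courses b ON a.course_id = b.id

Result:
student | course    
--------+-----------
Uma     | Biology   
Sam     | Biology   
Rosa    | Statistics
Eli     | NULL      
Helen   | Chemistry 
Julia   | Biology   
Bob     | Statistics
Olivia  | Chemistry 


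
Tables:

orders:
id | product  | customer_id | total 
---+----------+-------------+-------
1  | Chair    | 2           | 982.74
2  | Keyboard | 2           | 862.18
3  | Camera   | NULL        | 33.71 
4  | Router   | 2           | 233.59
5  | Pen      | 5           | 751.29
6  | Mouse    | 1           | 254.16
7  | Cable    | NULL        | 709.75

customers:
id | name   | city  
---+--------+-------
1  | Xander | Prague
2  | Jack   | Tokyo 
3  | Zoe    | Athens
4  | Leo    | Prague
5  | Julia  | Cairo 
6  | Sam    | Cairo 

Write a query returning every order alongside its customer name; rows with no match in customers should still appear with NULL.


LEFT JOIN keeps every row from orders (the left table); where customer_id has no match in customers, the customer columns become NULL. Walk through each order:
  - order 1 (Chair): customer_id=2 -> matches Jack
  - order 2 (Keyboard): customer_id=2 -> matches Jack
  - order 3 (Camera): customer_id=NULL, no match -> kept with NULL
  - order 4 (Router): customer_id=2 -> matches Jack
  - order 5 (Pen): customer_id=5 -> matches Julia
  - order 6 (Mouse): customer_id=1 -> matches Xander
  - order 7 (Cable): customer_id=NULL, no match -> kept with NULL
All 7 rows appear; 2 have NULL customer.

SQL:
SELECT a.product, b.name AS customer
FROM orders a
LEFT JOIN customers b ON a.customer_id = b.id

Result:
product  | customer
---------+---------
Chair    | Jack    
Keyboard | Jack    
Camera   | NULL    
Router   | Jack    
Pen      | Julia   
Mouse    | Xander  
Cable    | NULL    


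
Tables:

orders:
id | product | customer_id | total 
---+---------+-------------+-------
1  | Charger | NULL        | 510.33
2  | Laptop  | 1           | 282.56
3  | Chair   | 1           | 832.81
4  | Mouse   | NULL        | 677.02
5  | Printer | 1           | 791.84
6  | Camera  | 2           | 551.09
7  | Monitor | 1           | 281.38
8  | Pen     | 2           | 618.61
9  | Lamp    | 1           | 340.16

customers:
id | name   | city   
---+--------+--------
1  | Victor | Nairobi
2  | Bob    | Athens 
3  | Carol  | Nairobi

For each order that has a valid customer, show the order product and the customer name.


INNER JOIN keeps only orders rows whose customer_id matches an id in customers. Walk through each order:
  - order 1 (Charger): customer_id=NULL, no match -> dropped
  - order 2 (Laptop): customer_id=1 -> matches Victor
  - order 3 (Chair): customer_id=1 -> matches Victor
  - order 4 (Mouse): customer_id=NULL, no match -> dropped
  - order 5 (Printer): customer_id=1 -> matches Victor
  - order 6 (Camera): customer_id=2 -> matches Bob
  - order 7 (Monitor): customer_id=1 -> matches Victor
  - order 8 (Pen): customer_id=2 -> matches Bob
  - order 9 (Lamp): customer_id=1 -> matches Victor
So 2 of 9 rows are dropped.

SQL:
SELECT a.product, b.name AS customer
FROM orders a
INNER JOIN customers b ON a.customer_id = b.id

Result:
product | customer
--------+---------
Laptop  | Victor  
Chair   | Victor  
Printer | Victor  
Camera  | Bob     
Monitor | Victor  
Pen     | Bob     
Lamp    | Victor  


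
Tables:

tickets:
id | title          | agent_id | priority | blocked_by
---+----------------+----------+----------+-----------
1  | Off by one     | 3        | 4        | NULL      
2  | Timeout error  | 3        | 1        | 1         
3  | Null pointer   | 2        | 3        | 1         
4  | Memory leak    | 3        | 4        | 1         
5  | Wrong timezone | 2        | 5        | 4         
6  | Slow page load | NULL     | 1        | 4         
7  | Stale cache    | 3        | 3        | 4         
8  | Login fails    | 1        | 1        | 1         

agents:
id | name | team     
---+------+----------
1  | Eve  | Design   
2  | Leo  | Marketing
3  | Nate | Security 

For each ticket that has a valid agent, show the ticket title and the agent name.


INNER JOIN keeps only tickets rows whose agent_id matches an id in agents. Walk through each ticket:
  - ticket 1 (Off by one): agent_id=3 -> matches Nate
  - ticket 2 (Timeout error): agent_id=3 -> matches Nate
  - ticket 3 (Null pointer): agent_id=2 -> matches Leo
  - ticket 4 (Memory leak): agent_id=3 -> matches Nate
  - ticket 5 (Wrong timezone): agent_id=2 -> matches Leo
  - ticket 6 (Slow page load): agent_id=NULL, no match -> dropped
  - ticket 7 (Stale cache): agent_id=3 -> matches Nate
  - ticket 8 (Login fails): agent_id=1 -> matches Eve
So 1 of 8 rows is dropped.

SQL:
SELECT a.title, b.name AS agent
FROM tickets a
INNER JOIN agents b ON a.agent_id = b.id

Result:
title          | agent
---------------+------
Off by one     | Nate 
Timeout error  | Nate 
Null pointer   | Leo  
Memory leak    | Nate 
Wrong timezone | Leo  
Stale cache    | Nate 
Login fails    | Eve  


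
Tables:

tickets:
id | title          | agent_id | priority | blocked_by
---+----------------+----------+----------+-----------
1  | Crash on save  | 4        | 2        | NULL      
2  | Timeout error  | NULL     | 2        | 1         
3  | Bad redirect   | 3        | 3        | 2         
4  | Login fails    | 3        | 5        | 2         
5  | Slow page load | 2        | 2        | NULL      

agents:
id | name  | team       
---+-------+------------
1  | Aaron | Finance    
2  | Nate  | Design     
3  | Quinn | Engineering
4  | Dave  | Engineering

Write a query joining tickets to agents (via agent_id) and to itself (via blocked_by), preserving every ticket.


Two LEFT JOINs from the same base table tickets: one to agents via agent_id, one to tickets itself via blocked_by. Both are LEFT so every ticket is preserved.
Match against agents:
  - ticket 1 (Crash on save): agent_id=4 -> matches Dave
  - ticket 2 (Timeout error): agent_id=NULL, no match -> kept with NULL
  - ticket 3 (Bad redirect): agent_id=3 -> matches Quinn
  - ticket 4 (Login fails): agent_id=3 -> matches Quinn
  - ticket 5 (Slow page load): agent_id=2 -> matches Nate
Match against tickets (self):
  - ticket 1 (Crash on save): blocked_by=NULL -> NULL
  - ticket 2 (Timeout error): blocked_by=1 -> Crash on save
  - ticket 3 (Bad redirect): blocked_by=2 -> Timeout error
  - ticket 4 (Login fails): blocked_by=2 -> Timeout error
  - ticket 5 (Slow page load): blocked_by=NULL -> NULL

SQL:
SELECT a.title, b.name AS agent, c.title AS blocked_by
FROM tickets a
LEFT JOIN agents b ON a.agent_id = b.id
LEFT JOIN tickets c ON a.blocked_by = c.id

Result:
title          | agent | blocked_by   
---------------+-------+--------------
Crash on save  | Dave  | NULL         
Timeout error  | NULL  | Crash on save
Bad redirect   | Quinn | Timeout error
Login fails    | Quinn | Timeout error
Slow page load | Nate  | NULL         


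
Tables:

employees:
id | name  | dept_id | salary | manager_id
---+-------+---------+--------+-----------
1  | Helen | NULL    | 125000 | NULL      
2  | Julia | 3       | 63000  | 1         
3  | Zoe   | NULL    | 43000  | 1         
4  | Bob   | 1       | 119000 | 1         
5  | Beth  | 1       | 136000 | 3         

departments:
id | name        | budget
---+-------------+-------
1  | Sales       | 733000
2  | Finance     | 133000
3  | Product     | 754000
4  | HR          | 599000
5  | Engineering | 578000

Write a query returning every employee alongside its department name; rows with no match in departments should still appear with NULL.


LEFT JOIN keeps every row from employees (the left table); where dept_id has no match in departments, the department columns become NULL. Walk through each employee:
  - employee 1 (Helen): dept_id=NULL, no match -> kept with NULL
  - employee 2 (Julia): dept_id=3 -> matches Product
  - employee 3 (Zoe): dept_id=NULL, no match -> kept with NULL
  - employee 4 (Bob): dept_id=1 -> matches Sales
  - employee 5 (Beth): dept_id=1 -> matches Sales
All 5 rows appear; 2 have NULL department.

SQL:
SELECT a.name, b.name AS department
FROM employees a
LEFT JOIN departments b ON a.dept_id = b.id

Result:
name  | department
------+-----------
Helen | NULL      
Julia | Product   
Zoe   | NULL      
Bob   | Sales     
Beth  | Sales     


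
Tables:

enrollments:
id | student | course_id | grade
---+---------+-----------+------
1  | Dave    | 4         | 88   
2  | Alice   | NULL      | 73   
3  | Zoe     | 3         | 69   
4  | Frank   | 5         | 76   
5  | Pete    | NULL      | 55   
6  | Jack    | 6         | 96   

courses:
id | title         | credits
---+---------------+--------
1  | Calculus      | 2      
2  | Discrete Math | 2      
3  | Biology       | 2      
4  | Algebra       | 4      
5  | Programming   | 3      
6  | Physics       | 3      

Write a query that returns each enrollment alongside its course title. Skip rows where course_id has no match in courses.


INNER JOIN keeps only enrollments rows whose course_id matches an id in courses. Walk through each enrollment:
  - enrollment 1 (Dave): course_id=4 -> matches Algebra
  - enrollment 2 (Alice): course_id=NULL, no match -> dropped
  - enrollment 3 (Zoe): course_id=3 -> matches Biology
  - enrollment 4 (Frank): course_id=5 -> matches Programming
  - enrollment 5 (Pete): course_id=NULL, no match -> dropped
  - enrollment 6 (Jack): course_id=6 -> matches Physics
So 2 of 6 rows are dropped.

SQL:
SELECT a.student, b.title AS course
FROM enrollments a
INNER JOIN courses b ON a.course_id = b.id

Result:
student | course     
--------+------------
Dave    | Algebra    
Zoe     | Biology    
Frank   | Programming
Jack    | Physics    


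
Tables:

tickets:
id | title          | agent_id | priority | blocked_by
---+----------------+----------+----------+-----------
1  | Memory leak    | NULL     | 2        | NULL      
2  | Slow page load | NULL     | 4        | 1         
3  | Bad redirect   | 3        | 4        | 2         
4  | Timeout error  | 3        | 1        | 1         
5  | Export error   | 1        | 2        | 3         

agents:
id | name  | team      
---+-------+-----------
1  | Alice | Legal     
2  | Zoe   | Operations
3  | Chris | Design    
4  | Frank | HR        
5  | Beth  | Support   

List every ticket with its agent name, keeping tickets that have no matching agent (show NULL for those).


LEFT JOIN keeps every row from tickets (the left table); where agent_id has no match in agents, the agent columns become NULL. Walk through each ticket:
  - ticket 1 (Memory leak): agent_id=NULL, no match -> kept with NULL
  - ticket 2 (Slow page load): agent_id=NULL, no match -> kept with NULL
  - ticket 3 (Bad redirect): agent_id=3 -> matches Chris
  - ticket 4 (Timeout error): agent_id=3 -> matches Chris
  - ticket 5 (Export error): agent_id=1 -> matches Alice
All 5 rows appear; 2 have NULL agent.

SQL:
SELECT a.title, b.name AS agent
FROM tickets a
LEFT JOIN agents b ON a.agent_id = b.id

Result:
title          | agent
---------------+------
Memory leak    | NULL 
Slow page load | NULL 
Bad redirect   | Chris
Timeout error  | Chris
Export error   | Alice


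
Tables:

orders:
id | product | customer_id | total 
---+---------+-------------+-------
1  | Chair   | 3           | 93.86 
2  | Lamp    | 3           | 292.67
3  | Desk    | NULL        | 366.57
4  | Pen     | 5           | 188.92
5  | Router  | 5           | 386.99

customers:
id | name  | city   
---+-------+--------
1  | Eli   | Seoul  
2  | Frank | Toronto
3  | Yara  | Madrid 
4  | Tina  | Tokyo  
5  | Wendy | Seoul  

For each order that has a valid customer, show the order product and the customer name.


INNER JOIN keeps only orders rows whose customer_id matches an id in customers. Walk through each order:
  - order 1 (Chair): customer_id=3 -> matches Yara
  - order 2 (Lamp): customer_id=3 -> matches Yara
  - order 3 (Desk): customer_id=NULL, no match -> dropped
  - order 4 (Pen): customer_id=5 -> matches Wendy
  - order 5 (Router): customer_id=5 -> matches Wendy
So 1 of 5 rows is dropped.

SQL:
SELECT a.product, b.name AS customer
FROM orders a
INNER JOIN customers b ON a.customer_id = b.id

Result:
product | customer
--------+---------
Chair   | Yara    
Lamp    | Yara    
Pen     | Wendy   
Router  | Wendy   


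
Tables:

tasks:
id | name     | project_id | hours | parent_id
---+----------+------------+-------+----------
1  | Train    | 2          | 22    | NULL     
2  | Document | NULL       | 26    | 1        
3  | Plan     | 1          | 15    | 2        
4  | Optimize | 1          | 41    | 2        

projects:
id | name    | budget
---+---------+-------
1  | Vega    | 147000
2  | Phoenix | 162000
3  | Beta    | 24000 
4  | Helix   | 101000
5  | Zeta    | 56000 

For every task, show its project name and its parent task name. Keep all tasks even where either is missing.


Two LEFT JOINs from the same base table tasks: one to projects via project_id, one to tasks itself via parent_id. Both are LEFT so every task is preserved.
Match against projects:
  - task 1 (Train): project_id=2 -> matches Phoenix
  - task 2 (Document): project_id=NULL, no match -> kept with NULL
  - task 3 (Plan): project_id=1 -> matches Vega
  - task 4 (Optimize): project_id=1 -> matches Vega
Match against tasks (self):
  - task 1 (Train): parent_id=NULL -> NULL
  - task 2 (Document): parent_id=1 -> Train
  - task 3 (Plan): parent_id=2 -> Document
  - task 4 (Optimize): parent_id=2 -> Document

SQL:
SELECT a.name, b.name AS project, c.name AS parent
FROM tasks a
LEFT JOIN projects b ON a.project_id = b.id
LEFT JOIN tasks c ON a.parent_id = c.id

Result:
name     | project | parent  
---------+---------+---------
Train    | Phoenix | NULL    
Document | NULL    | Train   
Plan     | Vega    | Document
Optimize | Vega    | Document


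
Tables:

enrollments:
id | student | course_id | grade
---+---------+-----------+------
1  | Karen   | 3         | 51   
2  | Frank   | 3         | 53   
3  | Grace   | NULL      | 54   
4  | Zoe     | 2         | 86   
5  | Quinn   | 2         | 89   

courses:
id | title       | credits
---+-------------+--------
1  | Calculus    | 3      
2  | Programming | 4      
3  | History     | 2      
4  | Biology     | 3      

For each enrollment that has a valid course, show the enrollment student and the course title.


INNER JOIN keeps only enrollments rows whose course_id matches an id in courses. Walk through each enrollment:
  - enrollment 1 (Karen): course_id=3 -> matches History
  - enrollment 2 (Frank): course_id=3 -> matches History
  - enrollment 3 (Grace): course_id=NULL, no match -> dropped
  - enrollment 4 (Zoe): course_id=2 -> matches Programming
  - enrollment 5 (Quinn): course_id=2 -> matches Programming
So 1 of 5 rows is dropped.

SQL:
SELECT a.student, b.title AS course
FROM enrollments a
INNER JOIN courses b ON a.course_id = b.id

Result:
student | course     
--------+------------
Karen   | History    
Frank   | History    
Zoe     | Programming
Quinn   | Programming


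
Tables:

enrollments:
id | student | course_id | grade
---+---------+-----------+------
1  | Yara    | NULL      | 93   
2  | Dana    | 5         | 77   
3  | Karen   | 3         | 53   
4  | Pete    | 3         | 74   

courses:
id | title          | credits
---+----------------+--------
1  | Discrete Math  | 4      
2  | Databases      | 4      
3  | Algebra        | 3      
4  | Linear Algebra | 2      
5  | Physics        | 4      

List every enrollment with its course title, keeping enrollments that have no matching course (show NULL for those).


LEFT JOIN keeps every row from enrollments (the left table); where course_id has no match in courses, the course columns become NULL. Walk through each enrollment:
  - enrollment 1 (Yara): course_id=NULL, no match -> kept with NULL
  - enrollment 2 (Dana): course_id=5 -> matches Physics
  - enrollment 3 (Karen): course_id=3 -> matches Algebra
  - enrollment 4 (Pete): course_id=3 -> matches Algebra
All 4 rows appear; 1 has NULL course.

SQL:
SELECT a.student, b.title AS course
FROM enrollments a
LEFT JOIN courses b ON a.course_id = b.id

Result:
student | course 
--------+--------
Yara    | NULL   
Dana    | Physics
Karen   | Algebra
Pete    | Algebra


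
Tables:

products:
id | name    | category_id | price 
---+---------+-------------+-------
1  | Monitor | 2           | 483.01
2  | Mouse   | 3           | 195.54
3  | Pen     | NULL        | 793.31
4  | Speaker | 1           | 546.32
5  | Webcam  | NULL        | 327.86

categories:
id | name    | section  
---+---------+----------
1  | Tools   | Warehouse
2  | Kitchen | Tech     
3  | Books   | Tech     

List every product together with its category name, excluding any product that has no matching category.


INNER JOIN keeps only products rows whose category_id matches an id in categories. Walk through each product:
  - product 1 (Monitor): category_id=2 -> matches Kitchen
  - product 2 (Mouse): category_id=3 -> matches Books
  - product 3 (Pen): category_id=NULL, no match -> dropped
  - product 4 (Speaker): category_id=1 -> matches Tools
  - product 5 (Webcam): category_id=NULL, no match -> dropped
So 2 of 5 rows are dropped.

SQL:
SELECT a.name, b.name AS category
FROM products a
INNER JOIN categories b ON a.category_id = b.id

Result:
name    | category
--------+---------
Monitor | Kitchen 
Mouse   | Books   
Speaker | Tools   


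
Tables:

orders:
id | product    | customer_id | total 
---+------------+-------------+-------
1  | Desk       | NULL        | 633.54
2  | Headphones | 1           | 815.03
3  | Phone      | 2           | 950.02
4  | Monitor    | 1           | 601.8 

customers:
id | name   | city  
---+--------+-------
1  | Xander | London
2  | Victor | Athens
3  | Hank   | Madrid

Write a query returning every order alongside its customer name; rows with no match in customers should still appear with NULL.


LEFT JOIN keeps every row from orders (the left table); where customer_id has no match in customers, the customer columns become NULL. Walk through each order:
  - order 1 (Desk): customer_id=NULL, no match -> kept with NULL
  - order 2 (Headphones): customer_id=1 -> matches Xander
  - order 3 (Phone): customer_id=2 -> matches Victor
  - order 4 (Monitor): customer_id=1 -> matches Xander
All 4 rows appear; 1 has NULL customer.

SQL:
SELECT a.product, b.name AS customer
FROM orders a
LEFT JOIN customers b ON a.customer_id = b.id

Result:
product    | customer
-----------+---------
Desk       | NULL    
Headphones | Xander  
Phone      | Victor  
Monitor    | Xander  


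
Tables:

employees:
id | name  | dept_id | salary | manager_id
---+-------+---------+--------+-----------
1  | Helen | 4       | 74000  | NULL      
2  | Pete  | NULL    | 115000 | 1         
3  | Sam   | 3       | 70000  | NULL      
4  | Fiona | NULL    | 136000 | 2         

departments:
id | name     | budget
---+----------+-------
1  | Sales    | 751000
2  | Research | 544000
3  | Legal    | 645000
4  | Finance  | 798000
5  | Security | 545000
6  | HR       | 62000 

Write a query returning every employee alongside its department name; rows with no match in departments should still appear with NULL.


LEFT JOIN keeps every row from employees (the left table); where dept_id has no match in departments, the department columns become NULL. Walk through each employee:
  - employee 1 (Helen): dept_id=4 -> matches Finance
  - employee 2 (Pete): dept_id=NULL, no match -> kept with NULL
  - employee 3 (Sam): dept_id=3 -> matches Legal
  - employee 4 (Fiona): dept_id=NULL, no match -> kept with NULL
All 4 rows appear; 2 have NULL department.

SQL:
SELECT a.name, b.name AS department
FROM employees a
LEFT JOIN departments b ON a.dept_id = b.id

Result:
name  | department
------+-----------
Helen | Finance   
Pete  | NULL      
Sam   | Legal     
Fiona | NULL      


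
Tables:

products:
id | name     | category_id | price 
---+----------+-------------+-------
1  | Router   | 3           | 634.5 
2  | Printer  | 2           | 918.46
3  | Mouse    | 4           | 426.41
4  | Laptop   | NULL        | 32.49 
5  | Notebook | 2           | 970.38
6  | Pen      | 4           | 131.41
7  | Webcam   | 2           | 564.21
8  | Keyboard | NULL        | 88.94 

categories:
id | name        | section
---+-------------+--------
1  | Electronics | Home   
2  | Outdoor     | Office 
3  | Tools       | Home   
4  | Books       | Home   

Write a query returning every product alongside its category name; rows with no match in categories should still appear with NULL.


LEFT JOIN keeps every row from products (the left table); where category_id has no match in categories, the category columns become NULL. Walk through each product:
  - product 1 (Router): category_id=3 -> matches Tools
  - product 2 (Printer): category_id=2 -> matches Outdoor
  - product 3 (Mouse): category_id=4 -> matches Books
  - product 4 (Laptop): category_id=NULL, no match -> kept with NULL
  - product 5 (Notebook): category_id=2 -> matches Outdoor
  - product 6 (Pen): category_id=4 -> matches Books
  - product 7 (Webcam): category_id=2 -> matches Outdoor
  - product 8 (Keyboard): category_id=NULL, no match -> kept with NULL
All 8 rows appear; 2 have NULL category.

SQL:
SELECT a.name, b.name AS category
FROM products a
LEFT JOIN categories b ON a.category_id = b.id

Result:
name     | category
---------+---------
Router   | Tools   
Printer  | Outdoor 
Mouse    | Books   
Laptop   | NULL    
Notebook | Outdoor 
Pen      | Books   
Webcam   | Outdoor 
Keyboard | NULL    


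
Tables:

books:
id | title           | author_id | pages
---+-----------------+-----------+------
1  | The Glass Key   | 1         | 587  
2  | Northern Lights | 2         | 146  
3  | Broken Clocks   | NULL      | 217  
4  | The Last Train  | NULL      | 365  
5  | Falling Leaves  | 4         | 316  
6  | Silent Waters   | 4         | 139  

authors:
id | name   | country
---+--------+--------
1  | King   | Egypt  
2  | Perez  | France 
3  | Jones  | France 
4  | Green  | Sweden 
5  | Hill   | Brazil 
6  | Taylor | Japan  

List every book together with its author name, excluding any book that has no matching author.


INNER JOIN keeps only books rows whose author_id matches an id in authors. Walk through each book:
  - book 1 (The Glass Key): author_id=1 -> matches King
  - book 2 (Northern Lights): author_id=2 -> matches Perez
  - book 3 (Broken Clocks): author_id=NULL, no match -> dropped
  - book 4 (The Last Train): author_id=NULL, no match -> dropped
  - book 5 (Falling Leaves): author_id=4 -> matches Green
  - book 6 (Silent Waters): author_id=4 -> matches Green
So 2 of 6 rows are dropped.

SQL:
SELECT a.title, b.name AS author
FROM books a
INNER JOIN authors b ON a.author_id = b.id

Result:
title           | author
----------------+-------
The Glass Key   | King  
Northern Lights | Perez 
Falling Leaves  | Green 
Silent Waters   | Green 


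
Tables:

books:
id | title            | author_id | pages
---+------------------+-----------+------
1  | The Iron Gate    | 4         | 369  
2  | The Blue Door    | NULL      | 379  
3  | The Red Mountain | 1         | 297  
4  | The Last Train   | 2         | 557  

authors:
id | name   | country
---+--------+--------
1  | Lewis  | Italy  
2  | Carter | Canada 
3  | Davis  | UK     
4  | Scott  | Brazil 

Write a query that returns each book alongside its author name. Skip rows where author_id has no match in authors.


INNER JOIN keeps only books rows whose author_id matches an id in authors. Walk through each book:
  - book 1 (The Iron Gate): author_id=4 -> matches Scott
  - book 2 (The Blue Door): author_id=NULL, no match -> dropped
  - book 3 (The Red Mountain): author_id=1 -> matches Lewis
  - book 4 (The Last Train): author_id=2 -> matches Carter
So 1 of 4 rows is dropped.

SQL:
SELECT a.title, b.name AS author
FROM books a
INNER JOIN authors b ON a.author_id = b.id

Result:
title            | author
-----------------+-------
The Iron Gate    | Scott 
The Red Mountain | Lewis 
The Last Train   | Carter


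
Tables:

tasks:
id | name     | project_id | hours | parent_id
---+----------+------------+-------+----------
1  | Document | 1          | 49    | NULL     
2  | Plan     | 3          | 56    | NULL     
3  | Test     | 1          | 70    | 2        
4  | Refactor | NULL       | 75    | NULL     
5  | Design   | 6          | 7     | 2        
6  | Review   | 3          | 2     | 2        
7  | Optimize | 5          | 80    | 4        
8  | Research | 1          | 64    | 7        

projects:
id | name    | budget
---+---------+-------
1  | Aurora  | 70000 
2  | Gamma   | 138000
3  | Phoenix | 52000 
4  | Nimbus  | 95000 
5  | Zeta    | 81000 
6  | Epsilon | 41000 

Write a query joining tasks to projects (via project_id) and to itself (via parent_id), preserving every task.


Two LEFT JOINs from the same base table tasks: one to projects via project_id, one to tasks itself via parent_id. Both are LEFT so every task is preserved.
Match against projects:
  - task 1 (Document): project_id=1 -> matches Aurora
  - task 2 (Plan): project_id=3 -> matches Phoenix
  - task 3 (Test): project_id=1 -> matches Aurora
  - task 4 (Refactor): project_id=NULL, no match -> kept with NULL
  - task 5 (Design): project_id=6 -> matches Epsilon
  - task 6 (Review): project_id=3 -> matches Phoenix
  - task 7 (Optimize): project_id=5 -> matches Zeta
  - task 8 (Research): project_id=1 -> matches Aurora
Match against tasks (self):
  - task 1 (Document): parent_id=NULL -> NULL
  - task 2 (Plan): parent_id=NULL -> NULL
  - task 3 (Test): parent_id=2 -> Plan
  - task 4 (Refactor): parent_id=NULL -> NULL
  - task 5 (Design): parent_id=2 -> Plan
  - task 6 (Review): parent_id=2 -> Plan
  - task 7 (Optimize): parent_id=4 -> Refactor
  - task 8 (Research): parent_id=7 -> Optimize

SQL:
SELECT a.name, b.name AS project, c.name AS parent
FROM tasks a
LEFT JOIN projects b ON a.project_id = b.id
LEFT JOIN tasks c ON a.parent_id = c.id

Result:
name     | project | parent  
---------+---------+---------
Document | Aurora  | NULL    
Plan     | Phoenix | NULL    
Test     | Aurora  | Plan    
Refactor | NULL    | NULL    
Design   | Epsilon | Plan    
Review   | Phoenix | Plan    
Optimize | Zeta    | Refactor
Research | Aurora  | Optimize


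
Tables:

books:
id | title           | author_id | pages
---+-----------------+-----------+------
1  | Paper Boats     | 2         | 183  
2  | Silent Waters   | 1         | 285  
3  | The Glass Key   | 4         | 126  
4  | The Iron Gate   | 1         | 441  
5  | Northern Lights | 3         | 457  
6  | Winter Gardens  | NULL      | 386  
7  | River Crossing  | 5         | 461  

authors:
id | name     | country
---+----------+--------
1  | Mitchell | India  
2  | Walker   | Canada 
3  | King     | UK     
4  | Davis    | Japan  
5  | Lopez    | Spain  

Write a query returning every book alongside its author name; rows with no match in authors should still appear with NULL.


LEFT JOIN keeps every row from books (the left table); where author_id has no match in authors, the author columns become NULL. Walk through each book:
  - book 1 (Paper Boats): author_id=2 -> matches Walker
  - book 2 (Silent Waters): author_id=1 -> matches Mitchell
  - book 3 (The Glass Key): author_id=4 -> matches Davis
  - book 4 (The Iron Gate): author_id=1 -> matches Mitchell
  - book 5 (Northern Lights): author_id=3 -> matches King
  - book 6 (Winter Gardens): author_id=NULL, no match -> kept with NULL
  - book 7 (River Crossing): author_id=5 -> matches Lopez
All 7 rows appear; 1 has NULL author.

SQL:
SELECT a.title, b.name AS author
FROM books a
LEFT JOIN authors b ON a.author_id = b.id

Result:
title           | author  
----------------+---------
Paper Boats     | Walker  
Silent Waters   | Mitchell
The Glass Key   | Davis   
The Iron Gate   | Mitchell
Northern Lights | King    
Winter Gardens  | NULL    
River Crossing  | Lopez   


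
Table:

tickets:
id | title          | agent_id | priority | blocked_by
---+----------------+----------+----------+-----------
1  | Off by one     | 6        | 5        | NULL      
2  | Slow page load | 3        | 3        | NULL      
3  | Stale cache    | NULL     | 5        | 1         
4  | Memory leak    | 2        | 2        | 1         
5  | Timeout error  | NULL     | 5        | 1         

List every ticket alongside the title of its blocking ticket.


This is a self-join: tickets is joined to a second copy of itself, matching each row's blocked_by to another row's id. Use LEFT JOIN so rows with blocked_by=NULL are kept.
  - ticket 1 (Off by one): blocked_by=NULL -> NULL
  - ticket 2 (Slow page load): blocked_by=NULL -> NULL
  - ticket 3 (Stale cache): blocked_by=1 -> Off by one
  - ticket 4 (Memory leak): blocked_by=1 -> Off by one
  - ticket 5 (Timeout error): blocked_by=1 -> Off by one

SQL:
SELECT a.title AS item, b.title AS blocked_by
FROM tickets a
LEFT JOIN tickets b ON a.blocked_by = b.id

Result:
item           | blocked_by
---------------+-----------
Off by one     | NULL      
Slow page load | NULL      
Stale cache    | Off by one
Memory leak    | Off by one
Timeout error  | Off by one
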